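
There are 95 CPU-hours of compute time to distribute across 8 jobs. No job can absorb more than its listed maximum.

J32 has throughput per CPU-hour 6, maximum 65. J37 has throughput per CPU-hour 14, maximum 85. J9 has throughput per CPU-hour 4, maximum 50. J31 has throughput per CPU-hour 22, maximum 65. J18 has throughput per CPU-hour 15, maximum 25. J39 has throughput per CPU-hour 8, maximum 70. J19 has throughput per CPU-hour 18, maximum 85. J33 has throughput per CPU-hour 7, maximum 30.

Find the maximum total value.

1970

Order the jobs by throughput per CPU-hour: J31 22 > J19 18 > J18 15 > J37 14 > J39 8 > J33 7 > J32 6 > J9 4.
J31: +65 to 65 (cap) ; 30 left.
J19 has room for 85 but only 30 remain, so it gets 30.
Total = 22×65 + 18×30 = 1970.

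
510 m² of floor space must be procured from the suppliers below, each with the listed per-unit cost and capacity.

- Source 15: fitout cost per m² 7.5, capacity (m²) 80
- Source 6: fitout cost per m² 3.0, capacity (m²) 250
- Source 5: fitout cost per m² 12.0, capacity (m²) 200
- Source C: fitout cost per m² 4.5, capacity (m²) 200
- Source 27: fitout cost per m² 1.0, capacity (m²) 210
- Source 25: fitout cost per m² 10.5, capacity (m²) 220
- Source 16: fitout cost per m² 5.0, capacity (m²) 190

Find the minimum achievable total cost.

Use suppliers in increasing cost order.
Source 27 (1.0): use full 210 → 300 m² to go.
Take 250 from Source 6 at 3.0 → need 50 more.
Source C (4.5): take the remaining 50 → done.
Source 16, Source 15, Source 25, Source 5: unused.
Cost = 210×1.0 + 250×3.0 + 50×4.5 = 1185.

1185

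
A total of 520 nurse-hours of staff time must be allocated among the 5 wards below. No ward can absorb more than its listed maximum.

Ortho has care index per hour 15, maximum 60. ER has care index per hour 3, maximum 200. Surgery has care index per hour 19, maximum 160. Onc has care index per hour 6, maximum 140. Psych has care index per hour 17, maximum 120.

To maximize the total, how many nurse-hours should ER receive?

Highest care index per hour first: Surgery 19 > Psych 17 > Ortho 15 > Onc 6 > ER 3.
Surgery: +160 to 160 (cap) → 360 left.
Psych: +120 to 120 (cap) → 240 left.
Give Ortho 60 to hit its cap of 60 → 180 left.
Onc takes 140 to reach its cap of 140 → 40 left.
ER has room for 200 but only 40 remain, so it gets 40.

40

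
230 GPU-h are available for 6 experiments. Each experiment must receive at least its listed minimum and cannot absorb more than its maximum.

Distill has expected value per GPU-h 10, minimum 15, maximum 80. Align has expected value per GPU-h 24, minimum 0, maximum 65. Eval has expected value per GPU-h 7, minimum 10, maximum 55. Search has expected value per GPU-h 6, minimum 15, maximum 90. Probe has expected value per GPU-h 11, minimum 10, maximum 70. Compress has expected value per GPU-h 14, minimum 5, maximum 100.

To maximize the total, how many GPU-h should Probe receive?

25

Meeting every minimum uses 15+0+10+15+10+5 = 55 GPU-h, leaving 175.
Order the experiments by expected value per GPU-h: Align 24 > Compress 14 > Probe 11 > Distill 10 > Eval 7 > Search 6.
Give Align 65 more to hit its cap of 65 ; 110 left.
Give Compress 95 more to hit its cap of 100 ; 15 left.
Only 15 left; Probe takes them to reach 25.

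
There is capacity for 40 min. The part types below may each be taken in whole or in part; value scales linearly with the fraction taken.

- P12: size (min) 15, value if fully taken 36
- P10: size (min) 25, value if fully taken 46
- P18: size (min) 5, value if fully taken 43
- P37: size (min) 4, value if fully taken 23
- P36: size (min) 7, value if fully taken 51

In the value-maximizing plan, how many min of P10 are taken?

9

Rank by value-to-size ratio: P18 43/5≈8.6, P36 51/7≈7.29, P37 23/4≈5.75, P12 36/15≈2.4, P10 46/25≈1.84.
P18: take in full, 5 min for value 43 → 35 left.
All 7 min of P36 fit (value 51) → 28 remain.
All 4 min of P37 fit (value 23) → 24 remain.
P12: take in full, 15 min for value 36 → 9 left.
9 min left: a 9/25 share of P10 gives 46×9/25 = 16.56.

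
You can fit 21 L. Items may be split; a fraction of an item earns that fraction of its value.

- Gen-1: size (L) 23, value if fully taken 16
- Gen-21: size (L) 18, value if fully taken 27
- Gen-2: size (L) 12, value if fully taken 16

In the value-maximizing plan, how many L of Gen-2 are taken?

Best value per unit of size first: Gen-21 27/18≈1.5, Gen-2 16/12≈1.33, Gen-1 16/23≈0.696.
All 18 L of Gen-21 fit (value 27) ; 3 remain.
Only 3 L remain; take 3/12 of Gen-2 for value 16×3/12 = 4.

3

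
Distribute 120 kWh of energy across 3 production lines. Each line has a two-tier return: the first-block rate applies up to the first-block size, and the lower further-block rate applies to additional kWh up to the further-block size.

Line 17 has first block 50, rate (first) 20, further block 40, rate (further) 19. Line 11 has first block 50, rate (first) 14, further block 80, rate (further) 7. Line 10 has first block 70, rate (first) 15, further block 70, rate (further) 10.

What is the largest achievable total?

2210

Rank every tier by rate: Line 17/first 20 > Line 17/second 19 > Line 10/first 15 > Line 11/first 14 > Line 10/second 10 > Line 11/second 7.
Fill Line 17 first block (50 at 20) — 70 left.
Line 17/second (19): +40 — 30 left.
30 remain; put them into Line 10 first at 15.
Total = 20×50 + 19×40 + 15×30 = 2210.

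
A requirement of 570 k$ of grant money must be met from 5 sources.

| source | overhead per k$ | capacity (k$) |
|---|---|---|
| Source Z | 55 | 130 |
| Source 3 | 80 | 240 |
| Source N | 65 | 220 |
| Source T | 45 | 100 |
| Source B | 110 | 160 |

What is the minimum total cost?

35550

Use sources in increasing cost order.
Source T (45): use full 100 ; 470 k$ to go.
Take 130 from Source Z at 55 ; need 340 more.
Source N (65): use full 220 ; 120 k$ to go.
Source 3 (80): take the remaining 120 ; done.
Source B: unused.
Cost = 100×45 + 130×55 + 220×65 + 120×80 = 35550.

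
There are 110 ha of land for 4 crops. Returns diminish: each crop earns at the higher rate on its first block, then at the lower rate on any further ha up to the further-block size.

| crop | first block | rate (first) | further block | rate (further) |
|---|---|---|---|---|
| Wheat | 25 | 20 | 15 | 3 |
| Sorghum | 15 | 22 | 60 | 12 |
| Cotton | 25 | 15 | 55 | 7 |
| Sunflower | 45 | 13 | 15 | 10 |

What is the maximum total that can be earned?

1790

Rank every tier by rate: Sorghum/first 22 > Wheat/first 20 > Cotton/first 15 > Sunflower/first 13 > Sorghum/second 12 > Sunflower/second 10 > Cotton/second 7 > Wheat/second 3.
Fill Sorghum first block (15 at 22) — 95 left.
Wheat first at 20: fill all 25 — 70 left.
Cotton/first (15): +25 — 45 left.
Sunflower/first (13): +45 — 0 left.
Total = 22×15 + 20×25 + 15×25 + 13×45 = 1790.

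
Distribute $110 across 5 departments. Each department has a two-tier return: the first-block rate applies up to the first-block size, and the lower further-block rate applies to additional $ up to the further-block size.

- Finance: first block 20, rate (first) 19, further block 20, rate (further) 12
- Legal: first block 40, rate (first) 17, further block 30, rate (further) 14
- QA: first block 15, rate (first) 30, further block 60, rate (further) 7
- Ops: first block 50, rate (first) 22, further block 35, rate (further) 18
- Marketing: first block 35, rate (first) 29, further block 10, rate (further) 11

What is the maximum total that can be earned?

2755

Rank every tier by rate: QA/tier1 30 > Marketing/tier1 29 > Ops/tier1 22 > Finance/tier1 19 > Ops/tier2 18 > Legal/tier1 17 > Legal/tier2 14 > Finance/tier2 12 > Marketing/tier2 11 > QA/tier2 7.
QA tier1 at 30: fill all 15 → 95 left.
Marketing/tier1 (29): +35 → 60 left.
Ops/tier1 (22): +50 → 10 left.
Finance tier1 at 19: only 10 left, fill 10.
Total = 30×15 + 29×35 + 22×50 + 19×10 = 2755.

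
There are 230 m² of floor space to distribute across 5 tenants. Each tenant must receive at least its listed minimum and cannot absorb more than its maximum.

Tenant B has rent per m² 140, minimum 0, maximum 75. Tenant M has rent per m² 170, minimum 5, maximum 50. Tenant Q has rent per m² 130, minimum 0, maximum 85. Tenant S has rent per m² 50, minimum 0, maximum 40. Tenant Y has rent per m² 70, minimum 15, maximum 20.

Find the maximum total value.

31450

Meeting every minimum uses 0+5+0+0+15 = 20 m², leaving 210.
Rank by rent per m²: Tenant M 170 > Tenant B 140 > Tenant Q 130 > Tenant Y 70 > Tenant S 50.
Tenant M takes 45 more to reach its cap of 50 → 165 left.
Tenant B takes 75 more to reach its cap of 75 → 90 left.
Give Tenant Q 85 more to hit its cap of 85 → 5 left.
Tenant Y takes 5 more to reach its cap of 20 → 0 left.
Total = 140×75 + 170×50 + 130×85 + 70×20 = 31450.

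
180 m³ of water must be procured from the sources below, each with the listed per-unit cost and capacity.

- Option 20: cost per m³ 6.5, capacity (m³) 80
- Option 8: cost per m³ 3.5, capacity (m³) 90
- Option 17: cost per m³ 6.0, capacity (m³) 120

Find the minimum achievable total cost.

855

Cheapest first:
Option 8 at 3.5: take all 90 m³ → 90 still needed.
Option 17 at 6.0: take 90 of its 120 → requirement met.
Option 20: unused.
Cost = 90×3.5 + 90×6.0 = 855.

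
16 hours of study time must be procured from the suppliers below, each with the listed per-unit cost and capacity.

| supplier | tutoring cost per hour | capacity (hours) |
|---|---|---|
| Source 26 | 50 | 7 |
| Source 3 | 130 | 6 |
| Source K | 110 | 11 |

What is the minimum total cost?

1340

Use suppliers in increasing cost order.
Source 26 at 50: take all 7 hours ; 9 still needed.
Take 9 from Source K at 110 to finish.
Source 3: unused.
Cost = 7×50 + 9×110 = 1340.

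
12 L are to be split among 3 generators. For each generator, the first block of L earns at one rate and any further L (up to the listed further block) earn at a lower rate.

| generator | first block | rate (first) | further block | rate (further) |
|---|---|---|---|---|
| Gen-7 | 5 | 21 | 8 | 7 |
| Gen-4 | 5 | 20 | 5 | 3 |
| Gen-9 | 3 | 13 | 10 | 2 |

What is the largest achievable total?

Treat each block as its own option and order by rate: Gen-7/first 21 > Gen-4/first 20 > Gen-9/first 13 > Gen-7/second 7 > Gen-4/second 3 > Gen-9/second 2.
Gen-7 first at 21: fill all 5 → 7 left.
Gen-4 first at 20: fill all 5 → 2 left.
2 remain; put them into Gen-9 first at 13.
Total = 21×5 + 20×5 + 13×2 = 231.

231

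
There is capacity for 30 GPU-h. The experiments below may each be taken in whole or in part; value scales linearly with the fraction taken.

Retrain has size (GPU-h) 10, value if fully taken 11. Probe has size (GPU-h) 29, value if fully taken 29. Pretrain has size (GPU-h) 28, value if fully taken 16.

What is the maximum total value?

31

Sort by value density: Retrain 11/10≈1.1, Probe 29/29≈1, Pretrain 16/28≈0.571.
Retrain: take in full, 10 GPU-h for value 11 ; 20 left.
Only 20 GPU-h remain; take 20/29 of Probe for value 29×20/29 = 20.
Total value = 31.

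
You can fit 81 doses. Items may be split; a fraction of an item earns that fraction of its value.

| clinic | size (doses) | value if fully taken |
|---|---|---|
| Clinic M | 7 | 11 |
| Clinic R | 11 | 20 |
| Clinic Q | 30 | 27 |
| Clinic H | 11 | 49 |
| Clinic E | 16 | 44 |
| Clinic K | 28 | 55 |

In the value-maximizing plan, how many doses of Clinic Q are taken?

Best value per unit of size first: Clinic H 49/11≈4.45, Clinic E 44/16≈2.75, Clinic K 55/28≈1.96, Clinic R 20/11≈1.82, Clinic M 11/7≈1.57, Clinic Q 27/30≈0.9.
Clinic H: take in full, 11 doses for value 49 → 70 left.
All 16 doses of Clinic E fit (value 44) → 54 remain.
Clinic K: take in full, 28 doses for value 55 → 26 left.
All 11 doses of Clinic R fit (value 20) → 15 remain.
All 7 doses of Clinic M fit (value 11) → 8 remain.
Only 8 doses remain; take 8/30 of Clinic Q for value 27×8/30 = 7.2.

8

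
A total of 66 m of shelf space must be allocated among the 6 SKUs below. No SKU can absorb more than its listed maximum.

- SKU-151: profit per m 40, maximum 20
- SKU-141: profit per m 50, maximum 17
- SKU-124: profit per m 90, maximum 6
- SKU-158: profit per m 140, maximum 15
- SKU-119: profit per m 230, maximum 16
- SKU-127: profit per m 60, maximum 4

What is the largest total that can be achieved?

7730

Rank by profit per m: SKU-119 230 > SKU-158 140 > SKU-124 90 > SKU-127 60 > SKU-141 50 > SKU-151 40.
SKU-119: +16 to 16 (cap) — 50 left.
SKU-158 takes 15 to reach its cap of 15 — 35 left.
Give SKU-124 6 to hit its cap of 6 — 29 left.
SKU-127: +4 to 4 (cap) — 25 left.
SKU-141: +17 to 17 (cap) — 8 left.
SKU-151: +8 (room for 20) → 8. Pool exhausted.
Total = 40×8 + 50×17 + 90×6 + 140×15 + 230×16 + 60×4 = 7730.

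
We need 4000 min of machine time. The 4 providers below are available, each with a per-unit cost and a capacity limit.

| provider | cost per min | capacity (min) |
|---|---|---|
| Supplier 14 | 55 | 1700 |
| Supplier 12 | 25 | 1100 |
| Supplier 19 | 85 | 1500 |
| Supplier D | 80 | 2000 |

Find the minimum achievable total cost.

217000

Use providers in increasing cost order.
Supplier 12 (25): use full 1100 — 2900 min to go.
Supplier 14 at 55: take all 1700 min — 1200 still needed.
Take 1200 from Supplier D at 80 to finish.
Supplier 19: unused.
Cost = 1100×25 + 1700×55 + 1200×80 = 217000.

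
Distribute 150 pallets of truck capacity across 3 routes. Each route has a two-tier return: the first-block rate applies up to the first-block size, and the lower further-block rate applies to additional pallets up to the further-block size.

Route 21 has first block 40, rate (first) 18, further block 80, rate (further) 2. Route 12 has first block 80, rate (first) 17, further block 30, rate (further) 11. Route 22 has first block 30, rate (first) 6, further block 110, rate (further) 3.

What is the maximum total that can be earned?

2410

Treat each block as its own option and order by rate: Route 21/T1 18 > Route 12/T1 17 > Route 12/T2 11 > Route 22/T1 6 > Route 22/T2 3 > Route 21/T2 2.
Route 21/T1 (18): +40 → 110 left.
Route 12 T1 at 17: fill all 80 → 30 left.
Route 12 T2 at 11: fill all 30 → 0 left.
Total = 18×40 + 17×80 + 11×30 = 2410.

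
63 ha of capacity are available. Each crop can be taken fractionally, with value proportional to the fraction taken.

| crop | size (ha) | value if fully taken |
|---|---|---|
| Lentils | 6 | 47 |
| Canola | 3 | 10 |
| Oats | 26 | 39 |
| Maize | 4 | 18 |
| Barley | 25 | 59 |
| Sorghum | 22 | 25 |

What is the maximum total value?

171.5

Best value per unit of size first: Lentils 47/6≈7.83, Maize 18/4≈4.5, Canola 10/3≈3.33, Barley 59/25≈2.36, Oats 39/26≈1.5, Sorghum 25/22≈1.14.
Take all of Lentils (6 ha, value 47) — 57 ha left.
Maize: take in full, 4 ha for value 18 — 53 left.
Canola: take in full, 3 ha for value 10 — 50 left.
Barley: take in full, 25 ha for value 59 — 25 left.
Fill the last 25 ha with part of Oats: 25/26 of it earns 37.5.
Total value = 171.5.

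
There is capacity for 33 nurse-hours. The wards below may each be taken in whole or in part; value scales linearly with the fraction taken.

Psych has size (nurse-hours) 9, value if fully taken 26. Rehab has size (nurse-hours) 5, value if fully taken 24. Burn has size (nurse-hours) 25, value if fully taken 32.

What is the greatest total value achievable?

Sort by value density: Rehab 24/5≈4.8, Psych 26/9≈2.89, Burn 32/25≈1.28.
Take all of Rehab (5 nurse-hours, value 24) → 28 nurse-hours left.
Take all of Psych (9 nurse-hours, value 26) → 19 nurse-hours left.
19 nurse-hours left: a 19/25 share of Burn gives 32×19/25 = 24.32.
Total value = 74.32.

74.32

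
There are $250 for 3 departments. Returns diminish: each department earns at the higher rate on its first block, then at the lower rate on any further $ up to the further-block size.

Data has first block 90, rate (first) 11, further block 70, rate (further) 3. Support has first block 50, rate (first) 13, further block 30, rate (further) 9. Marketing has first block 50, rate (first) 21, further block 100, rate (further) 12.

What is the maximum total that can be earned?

3450

Order all 6 blocks by rate: Marketing/first 21 > Support/first 13 > Marketing/second 12 > Data/first 11 > Support/second 9 > Data/second 3.
Fill Marketing first block (50 at 21) ; 200 left.
Support/first (13): +50 ; 150 left.
Fill Marketing second block (100 at 12) ; 50 left.
Data first at 11: only 50 left, fill 50.
Total = 21×50 + 13×50 + 12×100 + 11×50 = 3450.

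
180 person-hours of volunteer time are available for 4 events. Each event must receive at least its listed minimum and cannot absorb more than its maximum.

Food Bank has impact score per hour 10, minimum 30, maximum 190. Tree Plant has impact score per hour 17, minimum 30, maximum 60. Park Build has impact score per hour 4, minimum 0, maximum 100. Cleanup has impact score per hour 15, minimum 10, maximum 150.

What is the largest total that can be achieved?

2670

Meeting every minimum uses 30+30+0+10 = 70 person-hours, leaving 110.
Rank by impact score per hour: Tree Plant 17 > Cleanup 15 > Food Bank 10 > Park Build 4.
Give Tree Plant 30 more to hit its cap of 60 → 80 left.
Only 80 left; Cleanup takes them to reach 90.
Total = 10×30 + 17×60 + 15×90 = 2670.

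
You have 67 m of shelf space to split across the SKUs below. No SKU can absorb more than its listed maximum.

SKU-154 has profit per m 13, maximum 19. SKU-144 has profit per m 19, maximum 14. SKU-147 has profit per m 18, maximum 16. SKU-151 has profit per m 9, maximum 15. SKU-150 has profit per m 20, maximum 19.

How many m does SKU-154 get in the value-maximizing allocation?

Highest profit per m first: SKU-150 20 > SKU-144 19 > SKU-147 18 > SKU-154 13 > SKU-151 9.
SKU-150: +19 to 19 (cap) — 48 left.
SKU-144 takes 14 to reach its cap of 14 — 34 left.
SKU-147: +16 to 16 (cap) — 18 left.
SKU-154 has room for 19 but only 18 remain, so it gets 18.

18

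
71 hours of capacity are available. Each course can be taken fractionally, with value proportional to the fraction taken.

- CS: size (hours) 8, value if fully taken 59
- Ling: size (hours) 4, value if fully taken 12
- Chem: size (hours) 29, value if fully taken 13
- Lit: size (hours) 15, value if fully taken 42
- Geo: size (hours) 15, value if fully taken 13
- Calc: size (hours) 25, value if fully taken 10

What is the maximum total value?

139

Best value per unit of size first: CS 59/8≈7.38, Ling 12/4≈3, Lit 42/15≈2.8, Geo 13/15≈0.867, Chem 13/29≈0.448, Calc 10/25≈0.4.
All 8 hours of CS fit (value 59) — 63 remain.
Take all of Ling (4 hours, value 12) — 59 hours left.
Lit: take in full, 15 hours for value 42 — 44 left.
Take all of Geo (15 hours, value 13) — 29 hours left.
Chem: take in full, 29 hours for value 13 — 0 left.
Total value = 139.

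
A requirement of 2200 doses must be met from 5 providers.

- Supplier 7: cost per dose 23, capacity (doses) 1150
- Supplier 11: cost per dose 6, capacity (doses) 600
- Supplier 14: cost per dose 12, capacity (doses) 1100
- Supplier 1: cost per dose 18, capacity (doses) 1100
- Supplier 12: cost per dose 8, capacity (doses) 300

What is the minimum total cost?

22800

Use providers in increasing cost order.
Supplier 11 (6): use full 600 — 1600 doses to go.
Take 300 from Supplier 12 at 8 — need 1300 more.
Take 1100 from Supplier 14 at 12 — need 200 more.
Supplier 1 at 18: take 200 of its 1100 — requirement met.
Supplier 7: unused.
Cost = 600×6 + 300×8 + 1100×12 + 200×18 = 22800.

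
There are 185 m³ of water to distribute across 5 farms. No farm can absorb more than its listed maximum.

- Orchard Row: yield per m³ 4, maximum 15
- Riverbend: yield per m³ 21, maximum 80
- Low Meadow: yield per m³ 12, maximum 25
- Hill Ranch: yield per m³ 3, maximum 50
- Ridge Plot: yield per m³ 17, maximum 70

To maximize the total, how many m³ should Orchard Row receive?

Rank by yield per m³: Riverbend 21 > Ridge Plot 17 > Low Meadow 12 > Orchard Row 4 > Hill Ranch 3.
Give Riverbend 80 to hit its cap of 80 — 105 left.
Give Ridge Plot 70 to hit its cap of 70 — 35 left.
Low Meadow: +25 to 25 (cap) — 10 left.
Orchard Row: +10 (room for 15) → 10. Pool exhausted.

10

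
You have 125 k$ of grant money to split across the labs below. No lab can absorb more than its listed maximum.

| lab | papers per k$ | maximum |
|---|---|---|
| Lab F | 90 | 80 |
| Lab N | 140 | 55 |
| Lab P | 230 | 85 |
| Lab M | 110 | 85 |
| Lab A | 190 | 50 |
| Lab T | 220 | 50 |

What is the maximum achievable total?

28350

Order the labs by papers per k$: Lab P 230 > Lab T 220 > Lab A 190 > Lab N 140 > Lab M 110 > Lab F 90.
Lab P: +85 to 85 (cap) — 40 left.
Lab T has room for 50 but only 40 remain, so it gets 40.
Total = 230×85 + 220×40 = 28350.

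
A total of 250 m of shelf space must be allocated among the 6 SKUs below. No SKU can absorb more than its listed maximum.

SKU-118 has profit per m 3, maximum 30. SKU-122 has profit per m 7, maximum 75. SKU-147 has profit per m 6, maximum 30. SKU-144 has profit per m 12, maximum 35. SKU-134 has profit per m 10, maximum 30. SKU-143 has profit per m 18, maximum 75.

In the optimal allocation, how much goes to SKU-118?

Highest profit per m first: SKU-143 18 > SKU-144 12 > SKU-134 10 > SKU-122 7 > SKU-147 6 > SKU-118 3.
SKU-143 takes 75 to reach its cap of 75 — 175 left.
SKU-144: +35 to 35 (cap) — 140 left.
Give SKU-134 30 to hit its cap of 30 — 110 left.
SKU-122: +75 to 75 (cap) — 35 left.
Give SKU-147 30 to hit its cap of 30 — 5 left.
SKU-118 has room for 30 but only 5 remain, so it gets 5.

5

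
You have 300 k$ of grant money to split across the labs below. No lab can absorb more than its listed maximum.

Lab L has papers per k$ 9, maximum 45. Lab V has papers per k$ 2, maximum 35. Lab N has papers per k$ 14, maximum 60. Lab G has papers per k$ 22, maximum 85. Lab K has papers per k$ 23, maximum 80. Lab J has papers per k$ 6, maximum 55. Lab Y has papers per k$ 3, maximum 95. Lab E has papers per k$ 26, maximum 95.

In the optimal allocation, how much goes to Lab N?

40

Order the labs by papers per k$: Lab E 26 > Lab K 23 > Lab G 22 > Lab N 14 > Lab L 9 > Lab J 6 > Lab Y 3 > Lab V 2.
Lab E: +95 to 95 (cap) — 205 left.
Lab K takes 80 to reach its cap of 80 — 125 left.
Give Lab G 85 to hit its cap of 85 — 40 left.
Only 40 left; Lab N takes them to reach 40.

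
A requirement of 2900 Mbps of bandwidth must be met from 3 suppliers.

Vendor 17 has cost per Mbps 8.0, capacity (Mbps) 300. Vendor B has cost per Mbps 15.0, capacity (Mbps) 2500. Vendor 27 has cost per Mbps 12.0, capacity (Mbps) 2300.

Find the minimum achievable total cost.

34500

Cheapest first:
Take 300 from Vendor 17 at 8.0 — need 2600 more.
Vendor 27 at 12.0: take all 2300 Mbps — 300 still needed.
Vendor B at 15.0: take 300 of its 2500 — requirement met.
Cost = 300×8.0 + 2300×12.0 + 300×15.0 = 34500.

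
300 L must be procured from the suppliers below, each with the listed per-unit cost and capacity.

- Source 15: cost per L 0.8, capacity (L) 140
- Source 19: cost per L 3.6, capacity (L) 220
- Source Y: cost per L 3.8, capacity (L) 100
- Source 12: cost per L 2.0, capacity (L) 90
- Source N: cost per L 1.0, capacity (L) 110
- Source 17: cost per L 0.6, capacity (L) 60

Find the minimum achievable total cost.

Use suppliers in increasing cost order.
Source 17 at 0.6: take all 60 L ; 240 still needed.
Source 15 (0.8): use full 140 ; 100 L to go.
Take 100 from Source N at 1.0 to finish.
Source 12, Source 19, Source Y: unused.
Cost = 60×0.6 + 140×0.8 + 100×1.0 = 248.

248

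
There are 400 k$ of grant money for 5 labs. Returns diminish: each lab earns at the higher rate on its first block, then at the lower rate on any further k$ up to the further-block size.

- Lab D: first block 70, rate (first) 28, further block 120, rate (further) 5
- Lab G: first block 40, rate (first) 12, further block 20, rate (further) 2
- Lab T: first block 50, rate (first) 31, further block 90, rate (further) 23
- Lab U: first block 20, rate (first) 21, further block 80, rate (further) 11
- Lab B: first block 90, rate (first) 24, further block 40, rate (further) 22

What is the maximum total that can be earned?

9520

Order all 10 blocks by rate: Lab T/tier1 31 > Lab D/tier1 28 > Lab B/tier1 24 > Lab T/tier2 23 > Lab B/tier2 22 > Lab U/tier1 21 > Lab G/tier1 12 > Lab U/tier2 11 > Lab D/tier2 5 > Lab G/tier2 2.
Fill Lab T tier1 block (50 at 31) → 350 left.
Lab D tier1 at 28: fill all 70 → 280 left.
Lab B tier1 at 24: fill all 90 → 190 left.
Fill Lab T tier2 block (90 at 23) → 100 left.
Lab B/tier2 (22): +40 → 60 left.
Lab U tier1 at 21: fill all 20 → 40 left.
Fill Lab G tier1 block (40 at 12) → 0 left.
Total = 31×50 + 28×70 + 24×90 + 23×90 + 22×40 + 21×20 + 12×40 = 9520.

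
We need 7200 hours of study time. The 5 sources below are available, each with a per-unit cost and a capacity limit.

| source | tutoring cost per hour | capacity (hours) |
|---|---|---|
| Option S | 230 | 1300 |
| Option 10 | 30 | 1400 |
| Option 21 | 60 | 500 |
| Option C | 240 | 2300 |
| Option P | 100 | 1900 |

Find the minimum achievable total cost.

Use sources in increasing cost order.
Take 1400 from Option 10 at 30 → need 5800 more.
Option 21 at 60: take all 500 hours → 5300 still needed.
Option P (100): use full 1900 → 3400 hours to go.
Option S at 230: take all 1300 hours → 2100 still needed.
Take 2100 from Option C at 240 to finish.
Cost = 1400×30 + 500×60 + 1900×100 + 1300×230 + 2100×240 = 1065000.

1065000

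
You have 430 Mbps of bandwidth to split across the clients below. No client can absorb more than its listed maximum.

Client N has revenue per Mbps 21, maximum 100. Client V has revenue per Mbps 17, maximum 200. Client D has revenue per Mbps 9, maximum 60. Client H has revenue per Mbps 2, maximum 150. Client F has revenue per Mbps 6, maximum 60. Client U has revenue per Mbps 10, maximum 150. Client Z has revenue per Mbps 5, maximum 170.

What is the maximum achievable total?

Order the clients by revenue per Mbps: Client N 21 > Client V 17 > Client U 10 > Client D 9 > Client F 6 > Client Z 5 > Client H 2.
Client N: +100 to 100 (cap) ; 330 left.
Give Client V 200 to hit its cap of 200 ; 130 left.
Client U: +130 (room for 150) → 130. Pool exhausted.
Total = 21×100 + 17×200 + 10×130 = 6800.

6800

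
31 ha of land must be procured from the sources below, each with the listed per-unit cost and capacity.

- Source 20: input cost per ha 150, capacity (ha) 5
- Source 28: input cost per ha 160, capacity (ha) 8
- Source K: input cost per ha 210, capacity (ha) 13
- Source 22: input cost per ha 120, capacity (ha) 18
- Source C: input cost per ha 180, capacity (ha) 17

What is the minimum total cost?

Use sources in increasing cost order.
Source 22 (120): use full 18 — 13 ha to go.
Source 20 (150): use full 5 — 8 ha to go.
Source 28 at 160: take all 8 ha — 0 still needed.
Source C, Source K: unused.
Cost = 18×120 + 5×150 + 8×160 = 4190.

4190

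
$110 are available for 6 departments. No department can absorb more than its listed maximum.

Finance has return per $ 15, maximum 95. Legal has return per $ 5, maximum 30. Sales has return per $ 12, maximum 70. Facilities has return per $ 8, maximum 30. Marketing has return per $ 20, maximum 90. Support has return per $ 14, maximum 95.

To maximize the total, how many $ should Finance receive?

20

Rank by return per $: Marketing 20 > Finance 15 > Support 14 > Sales 12 > Facilities 8 > Legal 5.
Marketing takes 90 to reach its cap of 90 → 20 left.
Finance has room for 95 but only 20 remain, so it gets 20.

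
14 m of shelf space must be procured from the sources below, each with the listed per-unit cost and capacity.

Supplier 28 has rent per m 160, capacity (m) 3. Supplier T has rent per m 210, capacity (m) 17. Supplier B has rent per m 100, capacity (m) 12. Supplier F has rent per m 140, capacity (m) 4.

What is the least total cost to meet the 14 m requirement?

1480

Use sources in increasing cost order.
Supplier B (100): use full 12 → 2 m to go.
Take 2 from Supplier F at 140 to finish.
Supplier 28, Supplier T: unused.
Cost = 12×100 + 2×140 = 1480.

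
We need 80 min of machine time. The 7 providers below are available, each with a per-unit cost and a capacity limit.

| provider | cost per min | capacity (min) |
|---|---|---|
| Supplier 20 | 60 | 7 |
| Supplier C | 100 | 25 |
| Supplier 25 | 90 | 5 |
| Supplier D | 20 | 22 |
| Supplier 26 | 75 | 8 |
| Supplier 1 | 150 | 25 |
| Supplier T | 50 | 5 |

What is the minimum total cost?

Use providers in increasing cost order.
Take 22 from Supplier D at 20 → need 58 more.
Take 5 from Supplier T at 50 → need 53 more.
Take 7 from Supplier 20 at 60 → need 46 more.
Take 8 from Supplier 26 at 75 → need 38 more.
Take 5 from Supplier 25 at 90 → need 33 more.
Supplier C (100): use full 25 → 8 min to go.
Take 8 from Supplier 1 at 150 to finish.
Cost = 22×20 + 5×50 + 7×60 + 8×75 + 5×90 + 25×100 + 8×150 = 5860.

5860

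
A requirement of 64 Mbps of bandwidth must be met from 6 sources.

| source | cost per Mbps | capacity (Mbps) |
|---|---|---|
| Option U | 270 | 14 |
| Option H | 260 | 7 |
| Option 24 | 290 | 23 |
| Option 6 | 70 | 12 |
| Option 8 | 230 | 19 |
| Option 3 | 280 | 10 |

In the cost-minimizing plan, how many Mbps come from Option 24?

2

Use sources in increasing cost order.
Option 6 (70): use full 12 ; 52 Mbps to go.
Take 19 from Option 8 at 230 ; need 33 more.
Take 7 from Option H at 260 ; need 26 more.
Option U (270): use full 14 ; 12 Mbps to go.
Option 3 at 280: take all 10 Mbps ; 2 still needed.
Option 24 at 290: take 2 of its 23 ; requirement met.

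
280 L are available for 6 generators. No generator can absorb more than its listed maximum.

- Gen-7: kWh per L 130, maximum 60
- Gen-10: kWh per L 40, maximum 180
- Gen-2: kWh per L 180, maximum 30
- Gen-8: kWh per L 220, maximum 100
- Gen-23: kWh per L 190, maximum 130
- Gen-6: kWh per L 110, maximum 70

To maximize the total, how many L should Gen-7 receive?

20

Rank by kWh per L: Gen-8 220 > Gen-23 190 > Gen-2 180 > Gen-7 130 > Gen-6 110 > Gen-10 40.
Gen-8: +100 to 100 (cap) — 180 left.
Give Gen-23 130 to hit its cap of 130 — 50 left.
Give Gen-2 30 to hit its cap of 30 — 20 left.
Gen-7 has room for 60 but only 20 remain, so it gets 20.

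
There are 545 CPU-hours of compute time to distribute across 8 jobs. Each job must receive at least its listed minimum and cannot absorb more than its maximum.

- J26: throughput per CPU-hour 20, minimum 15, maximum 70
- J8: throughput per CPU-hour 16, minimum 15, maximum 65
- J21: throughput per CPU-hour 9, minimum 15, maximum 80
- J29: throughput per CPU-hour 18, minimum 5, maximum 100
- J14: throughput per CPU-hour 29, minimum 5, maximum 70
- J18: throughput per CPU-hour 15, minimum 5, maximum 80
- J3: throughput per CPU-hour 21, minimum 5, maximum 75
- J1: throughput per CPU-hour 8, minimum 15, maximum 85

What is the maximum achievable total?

Meeting every minimum uses 15+15+15+5+5+5+5+15 = 80 CPU-hours, leaving 465.
Rank by throughput per CPU-hour: J14 29 > J3 21 > J26 20 > J29 18 > J8 16 > J18 15 > J21 9 > J1 8.
J14 takes 65 more to reach its cap of 70 ; 400 left.
J3 takes 70 more to reach its cap of 75 ; 330 left.
J26: +55 to 70 (cap) ; 275 left.
J29 takes 95 more to reach its cap of 100 ; 180 left.
J8 takes 50 more to reach its cap of 65 ; 130 left.
J18: +75 to 80 (cap) ; 55 left.
J21: +55 (room for 65) → 70. Pool exhausted.
Total = 20×70 + 16×65 + 9×70 + 18×100 + 29×70 + 15×80 + 21×75 + 8×15 = 9795.

9795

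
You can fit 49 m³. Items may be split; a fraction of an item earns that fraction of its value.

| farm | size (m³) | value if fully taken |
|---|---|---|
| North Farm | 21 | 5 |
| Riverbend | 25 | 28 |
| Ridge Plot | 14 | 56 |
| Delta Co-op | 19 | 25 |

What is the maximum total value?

Rank by value-to-size ratio: Ridge Plot 56/14≈4, Delta Co-op 25/19≈1.32, Riverbend 28/25≈1.12, North Farm 5/21≈0.238.
Ridge Plot: take in full, 14 m³ for value 56 → 35 left.
Take all of Delta Co-op (19 m³, value 25) → 16 m³ left.
Fill the last 16 m³ with part of Riverbend: 16/25 of it earns 17.92.
Total value = 98.92.

98.92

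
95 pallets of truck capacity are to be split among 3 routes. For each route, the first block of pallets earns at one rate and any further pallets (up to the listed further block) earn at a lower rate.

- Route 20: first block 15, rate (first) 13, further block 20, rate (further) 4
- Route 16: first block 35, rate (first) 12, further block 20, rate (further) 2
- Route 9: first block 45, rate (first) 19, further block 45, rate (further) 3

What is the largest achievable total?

Treat each block as its own option and order by rate: Route 9/T1 19 > Route 20/T1 13 > Route 16/T1 12 > Route 20/T2 4 > Route 9/T2 3 > Route 16/T2 2.
Fill Route 9 T1 block (45 at 19) → 50 left.
Route 20/T1 (13): +15 → 35 left.
Fill Route 16 T1 block (35 at 12) → 0 left.
Total = 19×45 + 13×15 + 12×35 = 1470.

1470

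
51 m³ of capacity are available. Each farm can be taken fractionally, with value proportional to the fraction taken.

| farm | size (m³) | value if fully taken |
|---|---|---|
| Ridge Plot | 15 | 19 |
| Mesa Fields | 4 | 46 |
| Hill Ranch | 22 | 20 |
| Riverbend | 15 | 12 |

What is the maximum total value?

Best value per unit of size first: Mesa Fields 46/4≈11.5, Ridge Plot 19/15≈1.27, Hill Ranch 20/22≈0.909, Riverbend 12/15≈0.8.
Mesa Fields: take in full, 4 m³ for value 46 → 47 left.
Ridge Plot: take in full, 15 m³ for value 19 → 32 left.
All 22 m³ of Hill Ranch fit (value 20) → 10 remain.
Fill the last 10 m³ with part of Riverbend: 10/15 of it earns 8.
Total value = 93.

93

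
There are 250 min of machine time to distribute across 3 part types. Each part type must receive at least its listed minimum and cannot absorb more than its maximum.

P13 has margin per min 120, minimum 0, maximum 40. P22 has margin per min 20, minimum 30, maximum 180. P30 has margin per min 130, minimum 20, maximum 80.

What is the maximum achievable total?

Meeting every minimum uses 0+30+20 = 50 min, leaving 200.
Rank by margin per min: P30 130 > P13 120 > P22 20.
P30 takes 60 more to reach its cap of 80 — 140 left.
Give P13 40 more to hit its cap of 40 — 100 left.
Only 100 left; P22 takes them to reach 130.
Total = 120×40 + 20×130 + 130×80 = 17800.

17800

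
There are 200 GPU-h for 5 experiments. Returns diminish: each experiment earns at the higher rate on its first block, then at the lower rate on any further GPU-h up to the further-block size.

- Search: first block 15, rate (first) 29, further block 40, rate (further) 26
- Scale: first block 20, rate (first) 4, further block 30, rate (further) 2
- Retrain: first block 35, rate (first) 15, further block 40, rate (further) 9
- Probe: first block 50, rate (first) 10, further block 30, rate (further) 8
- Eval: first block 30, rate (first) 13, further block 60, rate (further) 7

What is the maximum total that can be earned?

Order all 10 blocks by rate: Search/first 29 > Search/second 26 > Retrain/first 15 > Eval/first 13 > Probe/first 10 > Retrain/second 9 > Probe/second 8 > Eval/second 7 > Scale/first 4 > Scale/second 2.
Fill Search first block (15 at 29) — 185 left.
Search/second (26): +40 — 145 left.
Fill Retrain first block (35 at 15) — 110 left.
Eval/first (13): +30 — 80 left.
Probe first at 10: fill all 50 — 30 left.
Retrain/second: +30 of 40 at 9; pool empty.
Total = 29×15 + 26×40 + 15×35 + 13×30 + 10×50 + 9×30 = 3160.

3160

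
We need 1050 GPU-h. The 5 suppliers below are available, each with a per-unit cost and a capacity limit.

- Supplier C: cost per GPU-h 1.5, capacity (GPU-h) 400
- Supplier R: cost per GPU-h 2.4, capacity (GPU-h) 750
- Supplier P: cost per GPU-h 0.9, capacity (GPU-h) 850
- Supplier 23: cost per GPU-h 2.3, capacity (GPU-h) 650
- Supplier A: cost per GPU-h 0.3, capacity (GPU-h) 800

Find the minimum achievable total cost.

465

Use suppliers in increasing cost order.
Supplier A (0.3): use full 800 → 250 GPU-h to go.
Supplier P (0.9): take the remaining 250 → done.
Supplier C, Supplier 23, Supplier R: unused.
Cost = 800×0.3 + 250×0.9 = 465.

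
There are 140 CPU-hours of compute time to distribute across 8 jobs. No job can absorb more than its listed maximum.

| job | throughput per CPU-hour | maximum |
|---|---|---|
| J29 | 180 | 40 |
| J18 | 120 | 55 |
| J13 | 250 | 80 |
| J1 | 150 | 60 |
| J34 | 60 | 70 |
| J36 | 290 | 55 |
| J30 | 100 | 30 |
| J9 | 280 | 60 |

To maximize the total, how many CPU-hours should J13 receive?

25

Highest throughput per CPU-hour first: J36 290 > J9 280 > J13 250 > J29 180 > J1 150 > J18 120 > J30 100 > J34 60.
Give J36 55 to hit its cap of 55 → 85 left.
Give J9 60 to hit its cap of 60 → 25 left.
Only 25 left; J13 takes them to reach 25.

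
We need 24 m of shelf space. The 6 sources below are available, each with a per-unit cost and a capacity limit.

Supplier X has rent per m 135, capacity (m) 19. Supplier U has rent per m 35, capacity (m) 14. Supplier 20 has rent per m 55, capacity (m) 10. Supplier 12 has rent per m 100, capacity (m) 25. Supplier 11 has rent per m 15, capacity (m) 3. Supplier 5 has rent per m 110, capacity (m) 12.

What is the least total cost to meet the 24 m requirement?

920

Cheapest first:
Supplier 11 at 15: take all 3 m → 21 still needed.
Supplier U (35): use full 14 → 7 m to go.
Supplier 20 (55): take the remaining 7 → done.
Supplier 12, Supplier 5, Supplier X: unused.
Cost = 3×15 + 14×35 + 7×55 = 920.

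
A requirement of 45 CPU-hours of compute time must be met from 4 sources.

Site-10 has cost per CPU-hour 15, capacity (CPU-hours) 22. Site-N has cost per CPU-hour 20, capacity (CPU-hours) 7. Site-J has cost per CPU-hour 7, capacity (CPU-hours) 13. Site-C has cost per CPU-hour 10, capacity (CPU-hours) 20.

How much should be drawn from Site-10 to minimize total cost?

12

Cheapest first:
Site-J (7): use full 13 — 32 CPU-hours to go.
Take 20 from Site-C at 10 — need 12 more.
Take 12 from Site-10 at 15 to finish.
Site-N: unused.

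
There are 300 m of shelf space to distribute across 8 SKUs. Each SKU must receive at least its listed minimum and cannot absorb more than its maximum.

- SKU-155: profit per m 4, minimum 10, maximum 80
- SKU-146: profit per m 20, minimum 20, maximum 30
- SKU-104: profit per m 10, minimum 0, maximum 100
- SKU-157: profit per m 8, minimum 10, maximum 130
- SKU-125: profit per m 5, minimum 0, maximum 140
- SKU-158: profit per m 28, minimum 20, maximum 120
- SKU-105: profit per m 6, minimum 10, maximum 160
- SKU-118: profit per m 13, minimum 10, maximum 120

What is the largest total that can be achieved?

Meeting every minimum uses 10+20+0+10+0+20+10+10 = 80 m, leaving 220.
Highest profit per m first: SKU-158 28 > SKU-146 20 > SKU-118 13 > SKU-104 10 > SKU-157 8 > SKU-105 6 > SKU-125 5 > SKU-155 4.
SKU-158 takes 100 more to reach its cap of 120 ; 120 left.
Give SKU-146 10 more to hit its cap of 30 ; 110 left.
SKU-118 takes 110 more to reach its cap of 120 ; 0 left.
Total = 4×10 + 20×30 + 8×10 + 28×120 + 6×10 + 13×120 = 5700.

5700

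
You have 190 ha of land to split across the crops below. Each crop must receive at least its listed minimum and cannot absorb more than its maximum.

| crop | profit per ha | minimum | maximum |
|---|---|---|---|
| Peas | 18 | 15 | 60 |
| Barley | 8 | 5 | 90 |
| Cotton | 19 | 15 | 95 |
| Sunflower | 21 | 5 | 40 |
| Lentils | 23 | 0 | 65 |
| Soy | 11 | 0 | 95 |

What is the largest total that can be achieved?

3880

Meeting every minimum uses 15+5+15+5+0+0 = 40 ha, leaving 150.
Order the crops by profit per ha: Lentils 23 > Sunflower 21 > Cotton 19 > Peas 18 > Soy 11 > Barley 8.
Give Lentils 65 more to hit its cap of 65 — 85 left.
Give Sunflower 35 more to hit its cap of 40 — 50 left.
Cotton has room for 80 more but only 50 remain, so it gets 65.
Total = 18×15 + 8×5 + 19×65 + 21×40 + 23×65 = 3880.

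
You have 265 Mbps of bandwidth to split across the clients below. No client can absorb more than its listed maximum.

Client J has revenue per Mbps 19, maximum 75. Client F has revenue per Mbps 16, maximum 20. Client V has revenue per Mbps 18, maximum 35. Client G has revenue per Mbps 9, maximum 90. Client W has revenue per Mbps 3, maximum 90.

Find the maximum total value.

Highest revenue per Mbps first: Client J 19 > Client V 18 > Client F 16 > Client G 9 > Client W 3.
Client J takes 75 to reach its cap of 75 ; 190 left.
Client V: +35 to 35 (cap) ; 155 left.
Client F: +20 to 20 (cap) ; 135 left.
Client G: +90 to 90 (cap) ; 45 left.
Only 45 left; Client W takes them to reach 45.
Total = 19×75 + 16×20 + 18×35 + 9×90 + 3×45 = 3320.

3320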